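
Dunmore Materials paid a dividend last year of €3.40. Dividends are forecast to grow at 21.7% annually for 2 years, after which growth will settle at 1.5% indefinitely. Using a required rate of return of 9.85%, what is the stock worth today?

Two-stage DDM. Project D₁…D_2 at 0.217, terminal growth 0.015, discount at r = 0.0985.
D_1 = 4.1378
D_2 = 5.0357
Terminal value at t=2: TV = D_3/(r−g) = 5.1112/(0.0985−0.015) = 61.2124
P₀ = 4.1378/(1+0.0985)^1 + 5.0357/(1+0.0985)^2 + 61.2124/(1+0.0985)^2 = 58.6669

€58.67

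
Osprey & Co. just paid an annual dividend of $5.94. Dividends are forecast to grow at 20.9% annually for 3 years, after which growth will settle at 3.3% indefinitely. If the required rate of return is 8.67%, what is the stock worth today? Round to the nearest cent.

Two-stage DDM. Project D₁…D_3 at 0.209, terminal growth 0.033, discount at r = 0.0867.
D_1 = 7.1815
D_2 = 8.6824
D_3 = 10.4970
Terminal value at t=3: TV = D_4/(r−g) = 10.8434/(0.0867−0.033) = 201.9256
P₀ = 7.1815/(1+0.0867)^1 + 8.6824/(1+0.0867)^2 + 10.4970/(1+0.0867)^3 + 201.9256/(1+0.0867)^3 = 179.4888

$179.49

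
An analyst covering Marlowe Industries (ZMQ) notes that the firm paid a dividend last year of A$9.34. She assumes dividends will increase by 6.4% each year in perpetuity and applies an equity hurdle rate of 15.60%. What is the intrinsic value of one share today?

Gordon growth model: P₀ = D₁/(r − g). D₁ = 9.34 × (1 + 0.064) = 9.9378.
P₀ = 9.9378 / (0.156 − 0.064) = 9.9378 / 0.092 = 108.0191

A$108.02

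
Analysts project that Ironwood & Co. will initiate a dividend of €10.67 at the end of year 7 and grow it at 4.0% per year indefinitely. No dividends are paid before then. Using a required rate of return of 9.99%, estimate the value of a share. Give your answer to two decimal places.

Deferred-dividend DDM. At t=6 the remaining stream is a growing perpetuity with first payment D_7 = 10.67.
V_6 = D_7/(r−g) = 10.67/(0.0999−0.04) = 178.1302
P₀ = V_6/(1+r)^6 = 178.1302/(1+0.0999)^6 = 100.6047

€100.60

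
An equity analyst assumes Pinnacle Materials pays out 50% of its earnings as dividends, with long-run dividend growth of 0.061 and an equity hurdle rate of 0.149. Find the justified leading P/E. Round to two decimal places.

5.68

Justified leading P/E = b/(r−g) = 0.50/(0.149−0.061) = 5.6818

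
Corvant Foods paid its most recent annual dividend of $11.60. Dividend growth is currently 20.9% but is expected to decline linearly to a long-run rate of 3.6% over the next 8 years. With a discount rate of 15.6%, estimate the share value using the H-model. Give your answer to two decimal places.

H-model: P₀ = D₀[(1+g_L) + H(g_S−g_L)]/(r−g_L), with H = 8/2 = 4.
P₀ = 11.60 × [(1+0.036) + 4×(0.209−0.036)] / (0.156−0.036)
   = 11.60 × 1.7280 / 0.12 = 167.0400

$167.04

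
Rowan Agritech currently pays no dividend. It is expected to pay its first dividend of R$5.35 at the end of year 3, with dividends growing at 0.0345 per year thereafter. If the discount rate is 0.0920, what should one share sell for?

R$78.03

Deferred-dividend DDM. At t=2 the remaining stream is a growing perpetuity with first payment D_3 = 5.35.
V_2 = D_3/(r−g) = 5.35/(0.092−0.0345) = 93.0435
P₀ = V_2/(1+r)^2 = 93.0435/(1+0.092)^2 = 78.0262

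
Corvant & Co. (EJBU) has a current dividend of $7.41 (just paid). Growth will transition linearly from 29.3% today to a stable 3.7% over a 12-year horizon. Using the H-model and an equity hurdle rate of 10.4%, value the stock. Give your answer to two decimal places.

H-model: P₀ = D₀[(1+g_L) + H(g_S−g_L)]/(r−g_L), with H = 12/2 = 6.
P₀ = 7.41 × [(1+0.037) + 6×(0.293−0.037)] / (0.104−0.037)
   = 7.41 × 2.5730 / 0.067 = 284.5661

$284.57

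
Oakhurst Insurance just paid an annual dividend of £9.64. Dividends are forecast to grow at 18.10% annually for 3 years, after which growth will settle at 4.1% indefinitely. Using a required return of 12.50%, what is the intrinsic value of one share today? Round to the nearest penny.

Two-stage DDM. Project D₁…D_3 at 0.181, terminal growth 0.041, discount at r = 0.125.
D_1 = 11.3848
D_2 = 13.4455
D_3 = 15.8791
Terminal value at t=3: TV = D_4/(r−g) = 16.5302/(0.125−0.041) = 196.7878
P₀ = 11.3848/(1+0.125)^1 + 13.4455/(1+0.125)^2 + 15.8791/(1+0.125)^3 + 196.7878/(1+0.125)^3 = 170.1062

£170.11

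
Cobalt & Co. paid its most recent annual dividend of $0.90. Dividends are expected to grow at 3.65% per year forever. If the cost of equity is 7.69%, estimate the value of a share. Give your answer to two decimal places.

Gordon growth model: P₀ = D₁/(r − g). D₁ = 0.90 × (1 + 0.0365) = 0.9328.
P₀ = 0.9328 / (0.0769 − 0.0365) = 0.9328 / 0.0404 = 23.0903

$23.09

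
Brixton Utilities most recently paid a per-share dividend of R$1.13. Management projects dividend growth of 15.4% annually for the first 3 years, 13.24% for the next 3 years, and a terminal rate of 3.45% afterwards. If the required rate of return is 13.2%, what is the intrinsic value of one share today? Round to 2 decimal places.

R$19.83

Three-stage DDM. Project D₁…D_6; terminal Gordon value at t=6 with g = 0.0345; discount at r = 0.132.
D_1 = 1.3040
D_2 = 1.5048
D_3 = 1.7366
D_4 = 1.9665
D_5 = 2.2269
D_6 = 2.5217
TV_6 = 2.6087/(0.132−0.0345) = 26.7560
P₀ = Σ Dₜ/(1+r)ᵗ + TV_6/(1+r)^6 = 19.8333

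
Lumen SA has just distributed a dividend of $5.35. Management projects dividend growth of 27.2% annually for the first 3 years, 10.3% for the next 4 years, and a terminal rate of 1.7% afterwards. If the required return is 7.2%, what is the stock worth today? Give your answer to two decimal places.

Three-stage DDM. Project D₁…D_7; terminal Gordon value at t=7 with g = 0.017; discount at r = 0.072.
D_1 = 6.8052
D_2 = 8.6562
D_3 = 11.0107
D_4 = 12.1448
D_5 = 13.3957
D_6 = 14.7755
D_7 = 16.2974
TV_7 = 16.5744/(0.072−0.017) = 301.3529
P₀ = Σ Dₜ/(1+r)ᵗ + TV_7/(1+r)^7 = 246.4603

$246.46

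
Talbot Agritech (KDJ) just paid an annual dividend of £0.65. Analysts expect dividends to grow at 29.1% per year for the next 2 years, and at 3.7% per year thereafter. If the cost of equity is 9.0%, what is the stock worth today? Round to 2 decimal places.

Two-stage DDM. Project D₁…D_2 at 0.291, terminal growth 0.037, discount at r = 0.09.
D_1 = 0.8391
D_2 = 1.0833
Terminal value at t=2: TV = D_3/(r−g) = 1.1234/(0.09−0.037) = 21.1967
P₀ = 0.8391/(1+0.09)^1 + 1.0833/(1+0.09)^2 + 21.1967/(1+0.09)^2 = 19.5225

£19.52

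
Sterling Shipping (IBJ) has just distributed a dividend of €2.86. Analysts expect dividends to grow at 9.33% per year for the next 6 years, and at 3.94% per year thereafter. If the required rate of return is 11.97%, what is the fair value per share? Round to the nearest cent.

€47.88

Two-stage DDM. Project D₁…D_6 at 0.0933, terminal growth 0.0394, discount at r = 0.1197.
D_1 = 3.1268
D_2 = 3.4186
D_3 = 3.7375
D_4 = 4.0862
D_5 = 4.4675
D_6 = 4.8843
Terminal value at t=6: TV = D_7/(r−g) = 5.0767/(0.1197−0.0394) = 63.2222
P₀ = 3.1268/(1+0.1197)^1 + 3.4186/(1+0.1197)^2 + 3.7375/(1+0.1197)^3 + 4.0862/(1+0.1197)^4 + 4.4675/(1+0.1197)^5 + 4.8843/(1+0.1197)^6 + 63.2222/(1+0.1197)^6 = 47.8801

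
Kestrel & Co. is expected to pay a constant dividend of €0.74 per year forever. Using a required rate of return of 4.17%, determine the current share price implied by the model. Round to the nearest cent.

€17.75

Zero-growth DDM (perpetuity): P₀ = D/r = 0.74 / 0.0417 = 17.7458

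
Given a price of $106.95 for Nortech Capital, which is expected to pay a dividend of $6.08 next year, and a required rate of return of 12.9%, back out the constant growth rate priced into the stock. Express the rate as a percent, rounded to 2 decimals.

From P₀ = D₁/(r − g), the implied growth is g = r − D₁/P₀.
g = 0.129 − 6.08/106.95 = 0.129 − 0.05685 = 0.07215

7.22%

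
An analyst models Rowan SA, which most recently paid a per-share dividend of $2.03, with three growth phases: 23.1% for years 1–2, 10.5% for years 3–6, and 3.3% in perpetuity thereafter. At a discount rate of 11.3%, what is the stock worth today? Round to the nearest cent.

Three-stage DDM. Project D₁…D_6; terminal Gordon value at t=6 with g = 0.033; discount at r = 0.113.
D_1 = 2.4989
D_2 = 3.0762
D_3 = 3.3992
D_4 = 3.7561
D_5 = 4.1505
D_6 = 4.5863
TV_6 = 4.7376/(0.113−0.033) = 59.2204
P₀ = Σ Dₜ/(1+r)ᵗ + TV_6/(1+r)^6 = 45.6373

$45.64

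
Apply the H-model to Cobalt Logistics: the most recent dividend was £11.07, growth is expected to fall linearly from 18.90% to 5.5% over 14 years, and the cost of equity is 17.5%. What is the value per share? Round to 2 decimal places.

H-model: P₀ = D₀[(1+g_L) + H(g_S−g_L)]/(r−g_L), with H = 14/2 = 7.
P₀ = 11.07 × [(1+0.055) + 7×(0.189−0.055)] / (0.175−0.055)
   = 11.07 × 1.9930 / 0.12 = 183.8543

£183.85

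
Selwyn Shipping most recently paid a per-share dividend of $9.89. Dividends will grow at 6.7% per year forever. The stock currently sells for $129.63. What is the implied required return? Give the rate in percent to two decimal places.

14.84%

Rearranging the constant-growth DDM: r = D₁/P₀ + g.
D₁ = 9.89 × (1 + 0.067) = 10.5526.
r = 10.5526 / 129.63 + 0.067 = 0.08141 + 0.067 = 0.14841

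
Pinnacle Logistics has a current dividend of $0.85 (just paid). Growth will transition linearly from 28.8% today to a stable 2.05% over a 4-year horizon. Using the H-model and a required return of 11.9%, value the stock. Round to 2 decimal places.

H-model: P₀ = D₀[(1+g_L) + H(g_S−g_L)]/(r−g_L), with H = 4/2 = 2.
P₀ = 0.85 × [(1+0.0205) + 2×(0.288−0.0205)] / (0.119−0.0205)
   = 0.85 × 1.5555 / 0.0985 = 13.4231

$13.42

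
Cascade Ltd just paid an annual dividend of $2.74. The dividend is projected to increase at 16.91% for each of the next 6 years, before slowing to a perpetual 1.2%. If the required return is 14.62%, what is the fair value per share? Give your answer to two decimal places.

$40.89

Two-stage DDM. Project D₁…D_6 at 0.1691, terminal growth 0.012, discount at r = 0.1462.
D_1 = 3.2033
D_2 = 3.7450
D_3 = 4.3783
D_4 = 5.1187
D_5 = 5.9842
D_6 = 6.9962
Terminal value at t=6: TV = D_7/(r−g) = 7.0801/(0.1462−0.012) = 52.7580
P₀ = 3.2033/(1+0.1462)^1 + 3.7450/(1+0.1462)^2 + 4.3783/(1+0.1462)^3 + 5.1187/(1+0.1462)^4 + 5.9842/(1+0.1462)^5 + 6.9962/(1+0.1462)^6 + 52.7580/(1+0.1462)^6 = 40.8949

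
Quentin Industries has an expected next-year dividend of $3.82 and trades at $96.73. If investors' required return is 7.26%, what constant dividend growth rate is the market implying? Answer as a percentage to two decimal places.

From P₀ = D₁/(r − g), the implied growth is g = r − D₁/P₀.
g = 0.0726 − 3.82/96.73 = 0.0726 − 0.03949 = 0.03311

3.31%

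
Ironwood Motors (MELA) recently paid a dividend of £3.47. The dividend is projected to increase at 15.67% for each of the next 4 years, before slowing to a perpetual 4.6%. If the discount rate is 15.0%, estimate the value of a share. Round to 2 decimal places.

£49.80

Two-stage DDM. Project D₁…D_4 at 0.1567, terminal growth 0.046, discount at r = 0.15.
D_1 = 4.0137
D_2 = 4.6427
D_3 = 5.3702
D_4 = 6.2117
Terminal value at t=4: TV = D_5/(r−g) = 6.4975/(0.15−0.046) = 62.4756
P₀ = 4.0137/(1+0.15)^1 + 4.6427/(1+0.15)^2 + 5.3702/(1+0.15)^3 + 6.2117/(1+0.15)^4 + 62.4756/(1+0.15)^4 = 49.8040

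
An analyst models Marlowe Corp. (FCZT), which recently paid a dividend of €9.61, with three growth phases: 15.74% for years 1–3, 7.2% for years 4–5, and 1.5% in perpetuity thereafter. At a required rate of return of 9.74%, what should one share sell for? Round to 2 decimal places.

Three-stage DDM. Project D₁…D_5; terminal Gordon value at t=5 with g = 0.015; discount at r = 0.0974.
D_1 = 11.1226
D_2 = 12.8733
D_3 = 14.8996
D_4 = 15.9723
D_5 = 17.1224
TV_5 = 17.3792/(0.0974−0.015) = 210.9125
P₀ = Σ Dₜ/(1+r)ᵗ + TV_5/(1+r)^5 = 186.3891

€186.39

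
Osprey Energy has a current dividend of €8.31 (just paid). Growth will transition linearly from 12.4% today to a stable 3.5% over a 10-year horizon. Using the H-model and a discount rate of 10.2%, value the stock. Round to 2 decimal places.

€183.56

H-model: P₀ = D₀[(1+g_L) + H(g_S−g_L)]/(r−g_L), with H = 10/2 = 5.
P₀ = 8.31 × [(1+0.035) + 5×(0.124−0.035)] / (0.102−0.035)
   = 8.31 × 1.4800 / 0.067 = 183.5642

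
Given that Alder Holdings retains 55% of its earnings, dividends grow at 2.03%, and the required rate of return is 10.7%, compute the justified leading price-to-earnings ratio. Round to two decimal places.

Payout ratio b = 1 − 0.55 = 0.45.
Justified leading P/E = b/(r−g) = 0.45/(0.107−0.0203) = 5.1903

5.19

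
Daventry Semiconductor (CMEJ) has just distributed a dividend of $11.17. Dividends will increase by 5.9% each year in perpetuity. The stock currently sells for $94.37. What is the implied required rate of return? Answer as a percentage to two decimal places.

18.43%

Rearranging the constant-growth DDM: r = D₁/P₀ + g.
D₁ = 11.17 × (1 + 0.059) = 11.8290.
r = 11.8290 / 94.37 + 0.059 = 0.12535 + 0.059 = 0.18435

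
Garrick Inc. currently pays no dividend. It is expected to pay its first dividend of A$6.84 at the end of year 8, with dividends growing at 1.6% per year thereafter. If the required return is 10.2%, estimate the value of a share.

Deferred-dividend DDM. At t=7 the remaining stream is a growing perpetuity with first payment D_8 = 6.84.
V_7 = D_8/(r−g) = 6.84/(0.102−0.016) = 79.5349
P₀ = V_7/(1+r)^7 = 79.5349/(1+0.102)^7 = 40.2983

A$40.30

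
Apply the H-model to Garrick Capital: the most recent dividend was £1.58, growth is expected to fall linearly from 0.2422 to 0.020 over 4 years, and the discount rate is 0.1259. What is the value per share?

£21.85

H-model: P₀ = D₀[(1+g_L) + H(g_S−g_L)]/(r−g_L), with H = 4/2 = 2.
P₀ = 1.58 × [(1+0.02) + 2×(0.2422−0.02)] / (0.1259−0.02)
   = 1.58 × 1.4644 / 0.1059 = 21.8485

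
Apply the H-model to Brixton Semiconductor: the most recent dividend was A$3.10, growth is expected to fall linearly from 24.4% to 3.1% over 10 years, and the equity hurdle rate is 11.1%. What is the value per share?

H-model: P₀ = D₀[(1+g_L) + H(g_S−g_L)]/(r−g_L), with H = 10/2 = 5.
P₀ = 3.10 × [(1+0.031) + 5×(0.244−0.031)] / (0.111−0.031)
   = 3.10 × 2.0960 / 0.08 = 81.2200

A$81.22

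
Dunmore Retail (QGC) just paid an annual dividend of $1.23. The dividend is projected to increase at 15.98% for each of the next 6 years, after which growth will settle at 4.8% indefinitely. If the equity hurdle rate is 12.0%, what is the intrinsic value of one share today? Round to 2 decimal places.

Two-stage DDM. Project D₁…D_6 at 0.1598, terminal growth 0.048, discount at r = 0.12.
D_1 = 1.4266
D_2 = 1.6545
D_3 = 1.9189
D_4 = 2.2256
D_5 = 2.5812
D_6 = 2.9937
Terminal value at t=6: TV = D_7/(r−g) = 3.1374/(0.12−0.048) = 43.5745
P₀ = 1.4266/(1+0.12)^1 + 1.6545/(1+0.12)^2 + 1.9189/(1+0.12)^3 + 2.2256/(1+0.12)^4 + 2.5812/(1+0.12)^5 + 2.9937/(1+0.12)^6 + 43.5745/(1+0.12)^6 = 30.4304

$30.43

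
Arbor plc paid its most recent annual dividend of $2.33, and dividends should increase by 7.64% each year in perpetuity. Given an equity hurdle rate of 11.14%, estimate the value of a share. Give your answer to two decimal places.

$71.66

Gordon growth model: P₀ = D₁/(r − g). D₁ = 2.33 × (1 + 0.0764) = 2.5080.
P₀ = 2.5080 / (0.1114 − 0.0764) = 2.5080 / 0.035 = 71.6575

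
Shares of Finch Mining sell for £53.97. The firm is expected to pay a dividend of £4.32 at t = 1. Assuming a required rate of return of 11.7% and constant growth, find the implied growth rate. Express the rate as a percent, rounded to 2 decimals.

3.70%

From P₀ = D₁/(r − g), the implied growth is g = r − D₁/P₀.
g = 0.117 − 4.32/53.97 = 0.117 − 0.08004 = 0.03696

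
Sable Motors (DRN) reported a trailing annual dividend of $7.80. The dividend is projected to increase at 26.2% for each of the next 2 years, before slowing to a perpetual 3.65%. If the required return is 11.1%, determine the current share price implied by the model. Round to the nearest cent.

$158.95

Two-stage DDM. Project D₁…D_2 at 0.262, terminal growth 0.0365, discount at r = 0.111.
D_1 = 9.8436
D_2 = 12.4226
Terminal value at t=2: TV = D_3/(r−g) = 12.8760/(0.111−0.0365) = 172.8329
P₀ = 9.8436/(1+0.111)^1 + 12.4226/(1+0.111)^2 + 172.8329/(1+0.111)^2 = 158.9471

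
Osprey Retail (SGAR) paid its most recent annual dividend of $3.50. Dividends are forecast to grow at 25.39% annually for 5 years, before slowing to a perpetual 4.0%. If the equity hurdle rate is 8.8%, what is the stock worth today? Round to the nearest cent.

$181.51

Two-stage DDM. Project D₁…D_5 at 0.2539, terminal growth 0.04, discount at r = 0.088.
D_1 = 4.3887
D_2 = 5.5029
D_3 = 6.9001
D_4 = 8.6521
D_5 = 10.8488
Terminal value at t=5: TV = D_6/(r−g) = 11.2828/(0.088−0.04) = 235.0578
P₀ = 4.3887/(1+0.088)^1 + 5.5029/(1+0.088)^2 + 6.9001/(1+0.088)^3 + 8.6521/(1+0.088)^4 + 10.8488/(1+0.088)^5 + 235.0578/(1+0.088)^5 = 181.5114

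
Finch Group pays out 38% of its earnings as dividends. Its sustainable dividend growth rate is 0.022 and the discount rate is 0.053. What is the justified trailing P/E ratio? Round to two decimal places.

Justified trailing P/E = b(1+g)/(r−g) = 0.38×(1+0.022)/(0.053−0.022) = 12.5277

12.53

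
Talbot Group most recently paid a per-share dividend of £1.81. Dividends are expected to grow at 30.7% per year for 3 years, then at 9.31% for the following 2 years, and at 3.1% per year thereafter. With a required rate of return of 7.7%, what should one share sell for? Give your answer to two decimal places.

£89.40

Three-stage DDM. Project D₁…D_5; terminal Gordon value at t=5 with g = 0.031; discount at r = 0.077.
D_1 = 2.3657
D_2 = 3.0919
D_3 = 4.0412
D_4 = 4.4174
D_5 = 4.8286
TV_5 = 4.9783/(0.077−0.031) = 108.2246
P₀ = Σ Dₜ/(1+r)ᵗ + TV_5/(1+r)^5 = 89.4000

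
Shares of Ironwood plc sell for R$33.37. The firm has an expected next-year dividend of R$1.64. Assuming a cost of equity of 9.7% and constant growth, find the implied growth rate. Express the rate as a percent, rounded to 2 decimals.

From P₀ = D₁/(r − g), the implied growth is g = r − D₁/P₀.
g = 0.097 − 1.64/33.37 = 0.097 − 0.04915 = 0.04785

4.79%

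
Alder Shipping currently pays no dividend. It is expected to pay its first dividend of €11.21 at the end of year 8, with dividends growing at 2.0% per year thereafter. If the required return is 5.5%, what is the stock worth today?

Deferred-dividend DDM. At t=7 the remaining stream is a growing perpetuity with first payment D_8 = 11.21.
V_7 = D_8/(r−g) = 11.21/(0.055−0.02) = 320.2857
P₀ = V_7/(1+r)^7 = 320.2857/(1+0.055)^7 = 220.1762

€220.18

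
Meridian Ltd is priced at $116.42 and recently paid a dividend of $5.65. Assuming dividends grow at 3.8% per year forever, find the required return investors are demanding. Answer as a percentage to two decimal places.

8.84%

Rearranging the constant-growth DDM: r = D₁/P₀ + g.
D₁ = 5.65 × (1 + 0.038) = 5.8647.
r = 5.8647 / 116.42 + 0.038 = 0.05038 + 0.038 = 0.08838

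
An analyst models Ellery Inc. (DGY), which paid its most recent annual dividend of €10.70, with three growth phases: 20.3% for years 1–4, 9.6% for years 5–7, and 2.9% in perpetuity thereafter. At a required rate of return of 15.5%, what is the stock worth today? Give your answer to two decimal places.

€169.36

Three-stage DDM. Project D₁…D_7; terminal Gordon value at t=7 with g = 0.029; discount at r = 0.155.
D_1 = 12.8721
D_2 = 15.4851
D_3 = 18.6286
D_4 = 22.4102
D_5 = 24.5616
D_6 = 26.9195
D_7 = 29.5038
TV_7 = 30.3594/(0.155−0.029) = 240.9477
P₀ = Σ Dₜ/(1+r)ᵗ + TV_7/(1+r)^7 = 169.3553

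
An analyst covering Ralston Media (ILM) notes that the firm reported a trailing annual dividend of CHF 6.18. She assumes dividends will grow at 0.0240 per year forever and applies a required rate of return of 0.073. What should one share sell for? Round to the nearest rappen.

CHF 129.15

Gordon growth model: P₀ = D₁/(r − g). D₁ = 6.18 × (1 + 0.024) = 6.3283.
P₀ = 6.3283 / (0.073 − 0.024) = 6.3283 / 0.049 = 129.1494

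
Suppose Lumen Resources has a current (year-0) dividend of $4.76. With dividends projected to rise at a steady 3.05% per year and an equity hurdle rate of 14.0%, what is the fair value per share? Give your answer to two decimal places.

Gordon growth model: P₀ = D₁/(r − g). D₁ = 4.76 × (1 + 0.0305) = 4.9052.
P₀ = 4.9052 / (0.14 − 0.0305) = 4.9052 / 0.1095 = 44.7962

$44.80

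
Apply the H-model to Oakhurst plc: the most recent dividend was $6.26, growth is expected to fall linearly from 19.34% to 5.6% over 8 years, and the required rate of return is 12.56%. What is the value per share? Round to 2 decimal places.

$144.41

H-model: P₀ = D₀[(1+g_L) + H(g_S−g_L)]/(r−g_L), with H = 8/2 = 4.
P₀ = 6.26 × [(1+0.056) + 4×(0.1934−0.056)] / (0.1256−0.056)
   = 6.26 × 1.6056 / 0.0696 = 144.4117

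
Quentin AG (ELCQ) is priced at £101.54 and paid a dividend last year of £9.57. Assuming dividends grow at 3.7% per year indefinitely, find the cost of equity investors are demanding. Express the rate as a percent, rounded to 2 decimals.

Rearranging the constant-growth DDM: r = D₁/P₀ + g.
D₁ = 9.57 × (1 + 0.037) = 9.9241.
r = 9.9241 / 101.54 + 0.037 = 0.09774 + 0.037 = 0.13474

13.47%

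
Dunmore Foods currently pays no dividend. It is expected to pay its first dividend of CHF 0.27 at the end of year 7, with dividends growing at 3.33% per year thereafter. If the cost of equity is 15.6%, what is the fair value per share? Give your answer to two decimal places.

Deferred-dividend DDM. At t=6 the remaining stream is a growing perpetuity with first payment D_7 = 0.27.
V_6 = D_7/(r−g) = 0.27/(0.156−0.0333) = 2.2005
P₀ = V_6/(1+r)^6 = 2.2005/(1+0.156)^6 = 0.9221

CHF 0.92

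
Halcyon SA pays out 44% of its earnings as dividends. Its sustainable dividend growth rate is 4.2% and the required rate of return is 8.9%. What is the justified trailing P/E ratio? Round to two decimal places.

9.75

Justified trailing P/E = b(1+g)/(r−g) = 0.44×(1+0.042)/(0.089−0.042) = 9.7549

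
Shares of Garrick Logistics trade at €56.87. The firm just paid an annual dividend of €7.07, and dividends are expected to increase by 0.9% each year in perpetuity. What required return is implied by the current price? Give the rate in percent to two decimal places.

13.44%

Rearranging the constant-growth DDM: r = D₁/P₀ + g.
D₁ = 7.07 × (1 + 0.009) = 7.1336.
r = 7.1336 / 56.87 + 0.009 = 0.12544 + 0.009 = 0.13444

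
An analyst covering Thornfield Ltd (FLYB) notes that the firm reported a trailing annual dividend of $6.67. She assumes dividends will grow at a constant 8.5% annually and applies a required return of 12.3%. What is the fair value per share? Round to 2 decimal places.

$190.45

Gordon growth model: P₀ = D₁/(r − g). D₁ = 6.67 × (1 + 0.085) = 7.2369.
P₀ = 7.2369 / (0.123 − 0.085) = 7.2369 / 0.038 = 190.4461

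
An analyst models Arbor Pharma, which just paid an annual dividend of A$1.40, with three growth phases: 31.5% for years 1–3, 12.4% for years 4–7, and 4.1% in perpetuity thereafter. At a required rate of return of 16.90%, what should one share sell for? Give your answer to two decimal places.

Three-stage DDM. Project D₁…D_7; terminal Gordon value at t=7 with g = 0.041; discount at r = 0.169.
D_1 = 1.8410
D_2 = 2.4209
D_3 = 3.1835
D_4 = 3.5783
D_5 = 4.0220
D_6 = 4.5207
D_7 = 5.0812
TV_7 = 5.2896/(0.169−0.041) = 41.3249
P₀ = Σ Dₜ/(1+r)ᵗ + TV_7/(1+r)^7 = 26.4241

A$26.42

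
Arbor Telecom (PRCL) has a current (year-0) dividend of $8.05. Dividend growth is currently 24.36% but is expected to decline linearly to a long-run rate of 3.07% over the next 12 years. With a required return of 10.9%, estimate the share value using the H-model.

$237.30

H-model: P₀ = D₀[(1+g_L) + H(g_S−g_L)]/(r−g_L), with H = 12/2 = 6.
P₀ = 8.05 × [(1+0.0307) + 6×(0.2436−0.0307)] / (0.109−0.0307)
   = 8.05 × 2.3081 / 0.0783 = 237.2951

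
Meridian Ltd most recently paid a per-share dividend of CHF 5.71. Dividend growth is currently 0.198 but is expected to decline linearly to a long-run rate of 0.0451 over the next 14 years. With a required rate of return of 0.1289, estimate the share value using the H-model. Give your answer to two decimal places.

H-model: P₀ = D₀[(1+g_L) + H(g_S−g_L)]/(r−g_L), with H = 14/2 = 7.
P₀ = 5.71 × [(1+0.0451) + 7×(0.198−0.0451)] / (0.1289−0.0451)
   = 5.71 × 2.1154 / 0.0838 = 144.1400

CHF 144.14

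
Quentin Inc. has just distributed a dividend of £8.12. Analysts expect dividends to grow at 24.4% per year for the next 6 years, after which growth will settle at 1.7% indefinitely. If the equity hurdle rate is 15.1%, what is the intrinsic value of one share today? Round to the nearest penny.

Two-stage DDM. Project D₁…D_6 at 0.244, terminal growth 0.017, discount at r = 0.151.
D_1 = 10.1013
D_2 = 12.5660
D_3 = 15.6321
D_4 = 19.4463
D_5 = 24.1912
D_6 = 30.0939
Terminal value at t=6: TV = D_7/(r−g) = 30.6055/(0.151−0.017) = 228.3991
P₀ = 10.1013/(1+0.151)^1 + 12.5660/(1+0.151)^2 + 15.6321/(1+0.151)^3 + 19.4463/(1+0.151)^4 + 24.1912/(1+0.151)^5 + 30.0939/(1+0.151)^6 + 228.3991/(1+0.151)^6 = 162.7403

£162.74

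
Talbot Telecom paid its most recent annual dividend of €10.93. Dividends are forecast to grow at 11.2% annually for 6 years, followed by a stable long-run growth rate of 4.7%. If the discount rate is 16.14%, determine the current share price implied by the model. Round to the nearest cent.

€133.55

Two-stage DDM. Project D₁…D_6 at 0.112, terminal growth 0.047, discount at r = 0.1614.
D_1 = 12.1542
D_2 = 13.5154
D_3 = 15.0292
D_4 = 16.7124
D_5 = 18.5842
D_6 = 20.6656
Terminal value at t=6: TV = D_7/(r−g) = 21.6369/(0.1614−0.047) = 189.1340
P₀ = 12.1542/(1+0.1614)^1 + 13.5154/(1+0.1614)^2 + 15.0292/(1+0.1614)^3 + 16.7124/(1+0.1614)^4 + 18.5842/(1+0.1614)^5 + 20.6656/(1+0.1614)^6 + 189.1340/(1+0.1614)^6 = 133.5492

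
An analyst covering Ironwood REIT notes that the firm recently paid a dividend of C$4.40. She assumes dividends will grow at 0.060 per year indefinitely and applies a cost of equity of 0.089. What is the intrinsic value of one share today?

C$160.83

Gordon growth model: P₀ = D₁/(r − g). D₁ = 4.40 × (1 + 0.06) = 4.6640.
P₀ = 4.6640 / (0.089 − 0.06) = 4.6640 / 0.029 = 160.8276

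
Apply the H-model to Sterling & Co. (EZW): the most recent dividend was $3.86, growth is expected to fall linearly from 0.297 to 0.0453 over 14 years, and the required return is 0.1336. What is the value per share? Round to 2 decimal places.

$122.72

H-model: P₀ = D₀[(1+g_L) + H(g_S−g_L)]/(r−g_L), with H = 14/2 = 7.
P₀ = 3.86 × [(1+0.0453) + 7×(0.297−0.0453)] / (0.1336−0.0453)
   = 3.86 × 2.8072 / 0.0883 = 122.7157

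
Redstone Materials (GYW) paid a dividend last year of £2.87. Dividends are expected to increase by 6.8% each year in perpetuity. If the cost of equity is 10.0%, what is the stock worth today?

Gordon growth model: P₀ = D₁/(r − g). D₁ = 2.87 × (1 + 0.068) = 3.0652.
P₀ = 3.0652 / (0.1 − 0.068) = 3.0652 / 0.032 = 95.7862

£95.79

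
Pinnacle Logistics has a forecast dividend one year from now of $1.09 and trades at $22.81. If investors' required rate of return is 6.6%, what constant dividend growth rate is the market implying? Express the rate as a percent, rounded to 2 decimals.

1.82%

From P₀ = D₁/(r − g), the implied growth is g = r − D₁/P₀.
g = 0.066 − 1.09/22.81 = 0.066 − 0.04779 = 0.01821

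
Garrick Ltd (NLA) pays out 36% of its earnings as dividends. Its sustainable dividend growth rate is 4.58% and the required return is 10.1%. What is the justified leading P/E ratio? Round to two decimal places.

6.52

Justified leading P/E = b/(r−g) = 0.36/(0.101−0.0458) = 6.5217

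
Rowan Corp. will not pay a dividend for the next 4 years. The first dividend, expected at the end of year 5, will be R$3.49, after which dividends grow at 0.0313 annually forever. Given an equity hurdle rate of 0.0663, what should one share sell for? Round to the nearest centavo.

Deferred-dividend DDM. At t=4 the remaining stream is a growing perpetuity with first payment D_5 = 3.49.
V_4 = D_5/(r−g) = 3.49/(0.0663−0.0313) = 99.7143
P₀ = V_4/(1+r)^4 = 99.7143/(1+0.0663)^4 = 77.1329

R$77.13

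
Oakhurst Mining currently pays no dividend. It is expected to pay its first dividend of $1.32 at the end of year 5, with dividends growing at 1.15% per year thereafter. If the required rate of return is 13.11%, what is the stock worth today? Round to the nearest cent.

Deferred-dividend DDM. At t=4 the remaining stream is a growing perpetuity with first payment D_5 = 1.32.
V_4 = D_5/(r−g) = 1.32/(0.1311−0.0115) = 11.0368
P₀ = V_4/(1+r)^4 = 11.0368/(1+0.1311)^4 = 6.7428

$6.74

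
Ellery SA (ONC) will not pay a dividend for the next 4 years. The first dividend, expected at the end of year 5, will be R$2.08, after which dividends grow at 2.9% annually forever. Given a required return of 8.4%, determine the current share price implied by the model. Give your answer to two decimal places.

R$27.39

Deferred-dividend DDM. At t=4 the remaining stream is a growing perpetuity with first payment D_5 = 2.08.
V_4 = D_5/(r−g) = 2.08/(0.084−0.029) = 37.8182
P₀ = V_4/(1+r)^4 = 37.8182/(1+0.084)^4 = 27.3895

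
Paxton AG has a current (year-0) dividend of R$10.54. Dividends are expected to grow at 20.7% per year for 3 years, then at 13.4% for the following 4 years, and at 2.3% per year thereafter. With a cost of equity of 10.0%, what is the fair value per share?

Three-stage DDM. Project D₁…D_7; terminal Gordon value at t=7 with g = 0.023; discount at r = 0.1.
D_1 = 12.7218
D_2 = 15.3552
D_3 = 18.5337
D_4 = 21.0172
D_5 = 23.8335
D_6 = 27.0272
D_7 = 30.6489
TV_7 = 31.3538/(0.1−0.023) = 407.1923
P₀ = Σ Dₜ/(1+r)ᵗ + TV_7/(1+r)^7 = 307.2719

R$307.27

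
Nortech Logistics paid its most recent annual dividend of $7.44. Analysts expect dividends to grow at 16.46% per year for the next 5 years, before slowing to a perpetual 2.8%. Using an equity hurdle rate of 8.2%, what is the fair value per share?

Two-stage DDM. Project D₁…D_5 at 0.1646, terminal growth 0.028, discount at r = 0.082.
D_1 = 8.6646
D_2 = 10.0908
D_3 = 11.7518
D_4 = 13.6861
D_5 = 15.9388
Terminal value at t=5: TV = D_6/(r−g) = 16.3851/(0.082−0.028) = 303.4284
P₀ = 8.6646/(1+0.082)^1 + 10.0908/(1+0.082)^2 + 11.7518/(1+0.082)^3 + 13.6861/(1+0.082)^4 + 15.9388/(1+0.082)^5 + 303.4284/(1+0.082)^5 = 251.2447

$251.24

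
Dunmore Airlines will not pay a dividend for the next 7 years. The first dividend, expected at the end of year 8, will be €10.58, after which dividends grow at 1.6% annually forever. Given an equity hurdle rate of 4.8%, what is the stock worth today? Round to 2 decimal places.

Deferred-dividend DDM. At t=7 the remaining stream is a growing perpetuity with first payment D_8 = 10.58.
V_7 = D_8/(r−g) = 10.58/(0.048−0.016) = 330.6250
P₀ = V_7/(1+r)^7 = 330.6250/(1+0.048)^7 = 238.1259

€238.13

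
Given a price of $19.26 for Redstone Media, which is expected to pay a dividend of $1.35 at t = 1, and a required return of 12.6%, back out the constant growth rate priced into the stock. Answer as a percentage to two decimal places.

5.59%

From P₀ = D₁/(r − g), the implied growth is g = r − D₁/P₀.
g = 0.126 − 1.35/19.26 = 0.126 − 0.07009 = 0.05591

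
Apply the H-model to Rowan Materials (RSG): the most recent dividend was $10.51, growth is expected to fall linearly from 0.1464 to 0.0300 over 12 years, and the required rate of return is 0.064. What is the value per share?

$534.28

H-model: P₀ = D₀[(1+g_L) + H(g_S−g_L)]/(r−g_L), with H = 12/2 = 6.
P₀ = 10.51 × [(1+0.03) + 6×(0.1464−0.03)] / (0.064−0.03)
   = 10.51 × 1.7284 / 0.034 = 534.2789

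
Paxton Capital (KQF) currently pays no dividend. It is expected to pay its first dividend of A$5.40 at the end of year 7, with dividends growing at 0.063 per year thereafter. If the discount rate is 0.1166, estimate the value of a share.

A$51.98

Deferred-dividend DDM. At t=6 the remaining stream is a growing perpetuity with first payment D_7 = 5.40.
V_6 = D_7/(r−g) = 5.40/(0.1166−0.063) = 100.7463
P₀ = V_6/(1+r)^6 = 100.7463/(1+0.1166)^6 = 51.9808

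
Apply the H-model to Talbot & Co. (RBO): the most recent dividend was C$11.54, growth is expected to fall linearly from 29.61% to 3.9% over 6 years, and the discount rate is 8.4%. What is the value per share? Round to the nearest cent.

C$464.24

H-model: P₀ = D₀[(1+g_L) + H(g_S−g_L)]/(r−g_L), with H = 6/2 = 3.
P₀ = 11.54 × [(1+0.039) + 3×(0.2961−0.039)] / (0.084−0.039)
   = 11.54 × 1.8103 / 0.045 = 464.2414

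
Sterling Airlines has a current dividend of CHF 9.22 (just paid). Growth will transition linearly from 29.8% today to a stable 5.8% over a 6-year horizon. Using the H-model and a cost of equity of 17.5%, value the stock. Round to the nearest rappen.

H-model: P₀ = D₀[(1+g_L) + H(g_S−g_L)]/(r−g_L), with H = 6/2 = 3.
P₀ = 9.22 × [(1+0.058) + 3×(0.298−0.058)] / (0.175−0.058)
   = 9.22 × 1.7780 / 0.117 = 140.1125

CHF 140.11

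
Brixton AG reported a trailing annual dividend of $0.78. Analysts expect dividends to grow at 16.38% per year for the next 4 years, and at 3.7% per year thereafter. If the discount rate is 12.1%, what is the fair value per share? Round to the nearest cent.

$14.62

Two-stage DDM. Project D₁…D_4 at 0.1638, terminal growth 0.037, discount at r = 0.121.
D_1 = 0.9078
D_2 = 1.0565
D_3 = 1.2295
D_4 = 1.4309
Terminal value at t=4: TV = D_5/(r−g) = 1.4838/(0.121−0.037) = 17.6647
P₀ = 0.9078/(1+0.121)^1 + 1.0565/(1+0.121)^2 + 1.2295/(1+0.121)^3 + 1.4309/(1+0.121)^4 + 17.6647/(1+0.121)^4 = 14.6157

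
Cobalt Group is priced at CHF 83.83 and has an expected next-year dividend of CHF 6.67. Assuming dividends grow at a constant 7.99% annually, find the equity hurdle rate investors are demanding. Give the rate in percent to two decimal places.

Rearranging the constant-growth DDM: r = D₁/P₀ + g.
r = 6.6700 / 83.83 + 0.0799 = 0.07957 + 0.0799 = 0.15947

15.95%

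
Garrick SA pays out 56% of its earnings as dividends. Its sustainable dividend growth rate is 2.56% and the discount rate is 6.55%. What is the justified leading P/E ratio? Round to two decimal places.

Justified leading P/E = b/(r−g) = 0.56/(0.0655−0.0256) = 14.0351

14.04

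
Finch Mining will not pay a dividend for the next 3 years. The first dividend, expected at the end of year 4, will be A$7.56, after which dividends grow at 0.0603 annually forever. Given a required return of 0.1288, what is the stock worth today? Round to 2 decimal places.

Deferred-dividend DDM. At t=3 the remaining stream is a growing perpetuity with first payment D_4 = 7.56.
V_3 = D_4/(r−g) = 7.56/(0.1288−0.0603) = 110.3650
P₀ = V_3/(1+r)^3 = 110.3650/(1+0.1288)^3 = 76.7327

A$76.73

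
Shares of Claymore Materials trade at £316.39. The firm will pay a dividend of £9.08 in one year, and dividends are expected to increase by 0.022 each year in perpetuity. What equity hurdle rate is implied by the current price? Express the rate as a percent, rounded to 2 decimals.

5.07%

Rearranging the constant-growth DDM: r = D₁/P₀ + g.
r = 9.0800 / 316.39 + 0.022 = 0.02870 + 0.022 = 0.05070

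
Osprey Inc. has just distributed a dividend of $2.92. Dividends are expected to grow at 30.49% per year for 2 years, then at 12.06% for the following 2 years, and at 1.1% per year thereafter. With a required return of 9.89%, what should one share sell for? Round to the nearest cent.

Three-stage DDM. Project D₁…D_4; terminal Gordon value at t=4 with g = 0.011; discount at r = 0.0989.
D_1 = 3.8103
D_2 = 4.9721
D_3 = 5.5717
D_4 = 6.2437
TV_4 = 6.3123/(0.0989−0.011) = 71.8126
P₀ = Σ Dₜ/(1+r)ᵗ + TV_4/(1+r)^4 = 65.3107

$65.31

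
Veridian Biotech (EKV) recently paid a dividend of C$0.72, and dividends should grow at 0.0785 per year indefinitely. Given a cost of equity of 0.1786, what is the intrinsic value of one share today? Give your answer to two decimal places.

C$7.76

Gordon growth model: P₀ = D₁/(r − g). D₁ = 0.72 × (1 + 0.0785) = 0.7765.
P₀ = 0.7765 / (0.1786 − 0.0785) = 0.7765 / 0.1001 = 7.7574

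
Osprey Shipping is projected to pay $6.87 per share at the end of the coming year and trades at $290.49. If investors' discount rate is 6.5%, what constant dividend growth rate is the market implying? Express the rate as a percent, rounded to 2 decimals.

From P₀ = D₁/(r − g), the implied growth is g = r − D₁/P₀.
g = 0.065 − 6.87/290.49 = 0.065 − 0.02365 = 0.04135

4.14%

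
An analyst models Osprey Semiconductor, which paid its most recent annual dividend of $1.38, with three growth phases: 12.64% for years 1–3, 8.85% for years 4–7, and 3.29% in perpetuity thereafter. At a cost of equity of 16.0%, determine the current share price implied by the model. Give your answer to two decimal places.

Three-stage DDM. Project D₁…D_7; terminal Gordon value at t=7 with g = 0.0329; discount at r = 0.16.
D_1 = 1.5544
D_2 = 1.7509
D_3 = 1.9722
D_4 = 2.1468
D_5 = 2.3368
D_6 = 2.5436
D_7 = 2.7687
TV_7 = 2.8598/(0.16−0.0329) = 22.5000
P₀ = Σ Dₜ/(1+r)ᵗ + TV_7/(1+r)^7 = 16.1878

$16.19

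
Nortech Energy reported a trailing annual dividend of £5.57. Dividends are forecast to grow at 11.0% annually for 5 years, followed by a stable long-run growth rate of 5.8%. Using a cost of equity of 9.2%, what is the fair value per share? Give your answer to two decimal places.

£217.35

Two-stage DDM. Project D₁…D_5 at 0.11, terminal growth 0.058, discount at r = 0.092.
D_1 = 6.1827
D_2 = 6.8628
D_3 = 7.6177
D_4 = 8.4557
D_5 = 9.3858
Terminal value at t=5: TV = D_6/(r−g) = 9.9301/(0.092−0.058) = 292.0632
P₀ = 6.1827/(1+0.092)^1 + 6.8628/(1+0.092)^2 + 7.6177/(1+0.092)^3 + 8.4557/(1+0.092)^4 + 9.3858/(1+0.092)^5 + 292.0632/(1+0.092)^5 = 217.3470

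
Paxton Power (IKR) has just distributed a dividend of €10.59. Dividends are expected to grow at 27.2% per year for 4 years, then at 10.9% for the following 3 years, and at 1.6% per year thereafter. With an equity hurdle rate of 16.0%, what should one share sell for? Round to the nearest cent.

€190.03

Three-stage DDM. Project D₁…D_7; terminal Gordon value at t=7 with g = 0.016; discount at r = 0.16.
D_1 = 13.4705
D_2 = 17.1345
D_3 = 21.7950
D_4 = 27.7233
D_5 = 30.7451
D_6 = 34.0963
D_7 = 37.8128
TV_7 = 38.4178/(0.16−0.016) = 266.7904
P₀ = Σ Dₜ/(1+r)ᵗ + TV_7/(1+r)^7 = 190.0310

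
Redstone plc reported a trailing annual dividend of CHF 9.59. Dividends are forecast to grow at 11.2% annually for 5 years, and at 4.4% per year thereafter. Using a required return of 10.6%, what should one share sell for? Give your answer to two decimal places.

CHF 214.65

Two-stage DDM. Project D₁…D_5 at 0.112, terminal growth 0.044, discount at r = 0.106.
D_1 = 10.6641
D_2 = 11.8585
D_3 = 13.1866
D_4 = 14.6635
D_5 = 16.3058
Terminal value at t=5: TV = D_6/(r−g) = 17.0233/(0.106−0.044) = 274.5689
P₀ = 10.6641/(1+0.106)^1 + 11.8585/(1+0.106)^2 + 13.1866/(1+0.106)^3 + 14.6635/(1+0.106)^4 + 16.3058/(1+0.106)^5 + 274.5689/(1+0.106)^5 = 214.6473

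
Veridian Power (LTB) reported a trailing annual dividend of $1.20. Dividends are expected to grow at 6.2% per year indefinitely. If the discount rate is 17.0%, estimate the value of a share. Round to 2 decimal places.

$11.80

Gordon growth model: P₀ = D₁/(r − g). D₁ = 1.20 × (1 + 0.062) = 1.2744.
P₀ = 1.2744 / (0.17 − 0.062) = 1.2744 / 0.108 = 11.8000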